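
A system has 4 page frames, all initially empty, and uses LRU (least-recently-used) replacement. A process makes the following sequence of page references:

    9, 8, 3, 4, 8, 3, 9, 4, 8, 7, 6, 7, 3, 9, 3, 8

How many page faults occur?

9

9 → miss, frames [9]
8 → miss, frames [9, 8]
3 → miss, frames [9, 8, 3]
4 → miss, frames [9, 8, 3, 4]
8 → hit
3 → hit
9 → hit
4 → hit
8 → hit
7 → miss, evict 3, frames [9, 4, 8, 7]
6 → miss, evict 9, frames [4, 8, 7, 6]
7 → hit
3 → miss, evict 4, frames [8, 6, 7, 3]
9 → miss, evict 8, frames [6, 7, 3, 9]
3 → hit
8 → miss, evict 6, frames [7, 9, 3, 8]
Page faults: 9.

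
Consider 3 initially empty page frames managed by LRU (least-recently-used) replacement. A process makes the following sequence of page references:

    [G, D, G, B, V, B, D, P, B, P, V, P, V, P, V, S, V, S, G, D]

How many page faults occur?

10

G -> miss, frames [G]
D -> miss, frames [G, D]
G -> hit
B -> miss, frames [D, G, B]
V -> miss, evict D, frames [G, B, V]
B -> hit
D -> miss, evict G, frames [V, B, D]
P -> miss, evict V, frames [B, D, P]
B -> hit
P -> hit
V -> miss, evict D, frames [B, P, V]
P -> hit
V -> hit
P -> hit
V -> hit
S -> miss, evict B, frames [P, V, S]
V -> hit
S -> hit
G -> miss, evict P, frames [V, S, G]
D -> miss, evict V, frames [S, G, D]
Page faults: 10.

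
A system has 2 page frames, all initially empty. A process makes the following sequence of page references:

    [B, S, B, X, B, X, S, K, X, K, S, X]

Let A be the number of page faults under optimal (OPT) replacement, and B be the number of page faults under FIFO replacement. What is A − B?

Under OPT: F F . F . . F F . . F . → 6 faults.
Under FIFO: F F . F F . F F F . F . → 8 faults.
A − B = 6 − 8 = -2.

-2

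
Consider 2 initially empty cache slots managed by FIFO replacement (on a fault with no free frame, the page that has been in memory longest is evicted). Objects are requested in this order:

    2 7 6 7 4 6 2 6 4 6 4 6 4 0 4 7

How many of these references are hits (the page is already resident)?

2 → miss, frames {2}
7 → miss, frames {2,7}
6 → miss, evict 2, frames {7,6}
7 → hit
4 → miss, evict 7, frames {6,4}
6 → hit
2 → miss, evict 6, frames {4,2}
6 → miss, evict 4, frames {2,6}
4 → miss, evict 2, frames {6,4}
6 → hit
4 → hit
6 → hit
4 → hit
0 → miss, evict 6, frames {4,0}
4 → hit
7 → miss, evict 4, frames {0,7}
Hits: 7.

7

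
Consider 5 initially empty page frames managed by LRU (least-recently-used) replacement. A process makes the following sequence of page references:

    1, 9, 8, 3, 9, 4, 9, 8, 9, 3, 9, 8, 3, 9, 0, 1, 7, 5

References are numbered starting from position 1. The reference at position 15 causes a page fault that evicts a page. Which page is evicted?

pos 1: 1 -> fault, frames {1}
pos 2: 9 -> fault, frames {1,9}
pos 3: 8 -> fault, frames {1,9,8}
pos 4: 3 -> fault, frames {1,9,8,3}
pos 5: 9 -> hit
pos 6: 4 -> fault, frames {1,8,3,9,4}
pos 7: 9 -> hit
pos 8: 8 -> hit
pos 9: 9 -> hit
pos 10: 3 -> hit
pos 11: 9 -> hit
pos 12: 8 -> hit
pos 13: 3 -> hit
pos 14: 9 -> hit
pos 15: 0 -> fault, evict 1, frames {4,8,3,9,0}
At position 15, page 1 is evicted.

1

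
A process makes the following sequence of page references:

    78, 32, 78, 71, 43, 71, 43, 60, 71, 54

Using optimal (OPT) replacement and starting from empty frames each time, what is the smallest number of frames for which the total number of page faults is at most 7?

2

f=1: 10 faults
f=2: 6 faults
f=3: 6 faults
f=4: 6 faults
f=5: 6 faults
f=6: 6 faults
Smallest f with faults ≤ 7 is 2.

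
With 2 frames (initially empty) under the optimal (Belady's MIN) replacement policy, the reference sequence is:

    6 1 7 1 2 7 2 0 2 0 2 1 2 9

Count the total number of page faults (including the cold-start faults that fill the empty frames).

7

6: fault, frames {6}
1: fault, frames {6,1}
7: fault, evict 6, frames {1,7}
1: hit
2: fault, evict 1, frames {7,2}
7: hit
2: hit
0: fault, evict 7, frames {2,0}
2: hit
0: hit
2: hit
1: fault, evict 0, frames {2,1}
2: hit
9: fault, evict 1, frames {2,9}
Page faults: 7.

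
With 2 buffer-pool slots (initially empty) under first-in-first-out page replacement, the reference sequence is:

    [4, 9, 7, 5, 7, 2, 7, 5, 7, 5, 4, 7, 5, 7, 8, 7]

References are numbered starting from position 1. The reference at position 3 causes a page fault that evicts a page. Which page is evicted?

pos 1: 4 → fault, frames {4}
pos 2: 9 → fault, frames {4,9}
pos 3: 7 → fault, evict 4, frames {9,7}
At position 3, page 4 is evicted.

4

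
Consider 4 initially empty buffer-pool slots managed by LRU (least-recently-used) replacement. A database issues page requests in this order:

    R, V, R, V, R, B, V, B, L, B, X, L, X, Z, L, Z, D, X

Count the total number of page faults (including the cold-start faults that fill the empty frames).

7

R -> fault, frames [R]
V -> fault, frames [R, V]
R -> hit
V -> hit
R -> hit
B -> fault, frames [V, R, B]
V -> hit
B -> hit
L -> fault, frames [R, V, B, L]
B -> hit
X -> fault, evict R, frames [V, L, B, X]
L -> hit
X -> hit
Z -> fault, evict V, frames [B, L, X, Z]
L -> hit
Z -> hit
D -> fault, evict B, frames [X, L, Z, D]
X -> hit
Page faults: 7.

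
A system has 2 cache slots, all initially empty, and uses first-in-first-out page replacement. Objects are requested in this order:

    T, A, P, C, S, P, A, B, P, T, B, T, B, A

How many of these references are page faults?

12

T: miss, frames (T)
A: miss, frames (T A)
P: miss, evict T, frames (A P)
C: miss, evict A, frames (P C)
S: miss, evict P, frames (C S)
P: miss, evict C, frames (S P)
A: miss, evict S, frames (P A)
B: miss, evict P, frames (A B)
P: miss, evict A, frames (B P)
T: miss, evict B, frames (P T)
B: miss, evict P, frames (T B)
T: hit
B: hit
A: miss, evict T, frames (B A)
Page faults: 12.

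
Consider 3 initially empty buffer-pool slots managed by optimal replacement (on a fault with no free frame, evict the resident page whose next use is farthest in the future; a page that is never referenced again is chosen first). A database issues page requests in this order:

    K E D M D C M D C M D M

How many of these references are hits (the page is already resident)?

K -> fault, frames {K}
E -> fault, frames {K,E}
D -> fault, frames {K,E,D}
M -> fault, evict E, frames {K,D,M}
D -> hit
C -> fault, evict K, frames {D,M,C}
M -> hit
D -> hit
C -> hit
M -> hit
D -> hit
M -> hit
Hits: 7.

7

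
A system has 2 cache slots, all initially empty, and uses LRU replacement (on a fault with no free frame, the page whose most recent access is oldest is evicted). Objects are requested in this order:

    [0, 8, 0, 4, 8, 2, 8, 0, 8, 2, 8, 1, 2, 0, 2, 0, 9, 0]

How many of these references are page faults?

0 -> miss, frames {0}
8 -> miss, frames {0,8}
0 -> hit
4 -> miss, evict 8, frames {0,4}
8 -> miss, evict 0, frames {4,8}
2 -> miss, evict 4, frames {8,2}
8 -> hit
0 -> miss, evict 2, frames {8,0}
8 -> hit
2 -> miss, evict 0, frames {8,2}
8 -> hit
1 -> miss, evict 2, frames {8,1}
2 -> miss, evict 8, frames {1,2}
0 -> miss, evict 1, frames {2,0}
2 -> hit
0 -> hit
9 -> miss, evict 2, frames {0,9}
0 -> hit
Page faults: 11.

11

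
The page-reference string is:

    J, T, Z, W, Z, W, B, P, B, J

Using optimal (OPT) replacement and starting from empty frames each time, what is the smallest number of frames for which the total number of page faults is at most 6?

f=1: 10 faults
f=2: 7 faults
f=3: 6 faults
f=4: 6 faults
f=5: 6 faults
f=6: 6 faults
Smallest f with faults ≤ 6 is 3.

3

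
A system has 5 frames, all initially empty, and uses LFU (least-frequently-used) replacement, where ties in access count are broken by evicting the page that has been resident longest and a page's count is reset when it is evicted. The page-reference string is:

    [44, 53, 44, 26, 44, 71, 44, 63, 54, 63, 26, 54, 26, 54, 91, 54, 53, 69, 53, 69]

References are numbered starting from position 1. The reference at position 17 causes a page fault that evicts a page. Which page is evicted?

91

pos 1: 44: fault, frames (44)
pos 2: 53: fault, frames (44 53)
pos 3: 44: hit
pos 4: 26: fault, frames (44 53 26)
pos 5: 44: hit
pos 6: 71: fault, frames (44 53 26 71)
pos 7: 44: hit
pos 8: 63: fault, frames (44 53 26 71 63)
pos 9: 54: fault, evict 53, frames (44 26 71 63 54)
pos 10: 63: hit
pos 11: 26: hit
pos 12: 54: hit
pos 13: 26: hit
pos 14: 54: hit
pos 15: 91: fault, evict 71, frames (44 26 63 54 91)
pos 16: 54: hit
pos 17: 53: fault, evict 91, frames (44 26 63 54 53)
At position 17, page 91 is evicted.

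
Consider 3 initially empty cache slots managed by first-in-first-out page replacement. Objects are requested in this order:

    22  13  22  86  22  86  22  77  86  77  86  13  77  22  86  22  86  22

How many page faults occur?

22 → fault, frames {22}
13 → fault, frames {22,13}
22 → hit
86 → fault, frames {22,13,86}
22 → hit
86 → hit
22 → hit
77 → fault, evict 22, frames {13,86,77}
86 → hit
77 → hit
86 → hit
13 → hit
77 → hit
22 → fault, evict 13, frames {86,77,22}
86 → hit
22 → hit
86 → hit
22 → hit
Page faults: 5.

5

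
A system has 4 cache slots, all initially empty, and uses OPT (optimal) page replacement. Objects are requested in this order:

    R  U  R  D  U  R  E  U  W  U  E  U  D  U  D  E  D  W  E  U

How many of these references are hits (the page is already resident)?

R: miss, frames {R}
U: miss, frames {R,U}
R: hit
D: miss, frames {R,U,D}
U: hit
R: hit
E: miss, frames {R,U,D,E}
U: hit
W: miss, evict R, frames {U,D,E,W}
U: hit
E: hit
U: hit
D: hit
U: hit
D: hit
E: hit
D: hit
W: hit
E: hit
U: hit
Hits: 15.

15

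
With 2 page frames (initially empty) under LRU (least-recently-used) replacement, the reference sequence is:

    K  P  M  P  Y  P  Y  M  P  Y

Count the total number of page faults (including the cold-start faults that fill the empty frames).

K -> fault, frames (K)
P -> fault, frames (K P)
M -> fault, evict K, frames (P M)
P -> hit
Y -> fault, evict M, frames (P Y)
P -> hit
Y -> hit
M -> fault, evict P, frames (Y M)
P -> fault, evict Y, frames (M P)
Y -> fault, evict M, frames (P Y)
Page faults: 7.

7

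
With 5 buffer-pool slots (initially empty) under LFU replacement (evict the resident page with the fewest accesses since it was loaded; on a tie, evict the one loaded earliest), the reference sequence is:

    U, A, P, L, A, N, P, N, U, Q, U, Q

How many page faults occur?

6

U → fault, frames [U]
A → fault, frames [U, A]
P → fault, frames [U, A, P]
L → fault, frames [U, A, P, L]
A → hit
N → fault, frames [U, A, P, L, N]
P → hit
N → hit
U → hit
Q → fault, evict L, frames [U, A, P, N, Q]
U → hit
Q → hit
Page faults: 6.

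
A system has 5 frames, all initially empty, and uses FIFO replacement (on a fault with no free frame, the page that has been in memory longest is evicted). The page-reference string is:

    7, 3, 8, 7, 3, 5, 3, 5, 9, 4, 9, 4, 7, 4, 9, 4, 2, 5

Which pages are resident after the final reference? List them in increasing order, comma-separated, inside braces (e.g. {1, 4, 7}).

{2, 4, 5, 7, 9}

7 -> miss, frames (7)
3 -> miss, frames (7 3)
8 -> miss, frames (7 3 8)
7 -> hit
3 -> hit
5 -> miss, frames (7 3 8 5)
3 -> hit
5 -> hit
9 -> miss, frames (7 3 8 5 9)
4 -> miss, evict 7, frames (3 8 5 9 4)
9 -> hit
4 -> hit
7 -> miss, evict 3, frames (8 5 9 4 7)
4 -> hit
9 -> hit
4 -> hit
2 -> miss, evict 8, frames (5 9 4 7 2)
5 -> hit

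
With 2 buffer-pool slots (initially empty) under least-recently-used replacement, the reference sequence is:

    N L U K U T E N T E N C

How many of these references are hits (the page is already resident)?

N: miss, frames (N)
L: miss, frames (N L)
U: miss, evict N, frames (L U)
K: miss, evict L, frames (U K)
U: hit
T: miss, evict K, frames (U T)
E: miss, evict U, frames (T E)
N: miss, evict T, frames (E N)
T: miss, evict E, frames (N T)
E: miss, evict N, frames (T E)
N: miss, evict T, frames (E N)
C: miss, evict E, frames (N C)
Hits: 1.

1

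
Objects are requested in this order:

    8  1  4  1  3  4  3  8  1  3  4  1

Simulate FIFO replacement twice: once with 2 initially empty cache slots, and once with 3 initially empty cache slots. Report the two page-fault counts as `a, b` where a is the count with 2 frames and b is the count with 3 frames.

9, 7

2 frames: F F F . F . . F F F F F → 9 faults.
3 frames: F F F . F . . F F . F . → 7 faults.
7 < 9: adding a frame reduced faults, as is typical.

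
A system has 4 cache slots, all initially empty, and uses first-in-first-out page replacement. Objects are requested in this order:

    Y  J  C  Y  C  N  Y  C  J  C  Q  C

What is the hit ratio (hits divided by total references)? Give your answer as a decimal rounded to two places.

Y → miss, frames [Y]
J → miss, frames [Y, J]
C → miss, frames [Y, J, C]
Y → hit
C → hit
N → miss, frames [Y, J, C, N]
Y → hit
C → hit
J → hit
C → hit
Q → miss, evict Y, frames [J, C, N, Q]
C → hit
Hits: 7 of 12 references → 7/12 = 0.5833.

0.58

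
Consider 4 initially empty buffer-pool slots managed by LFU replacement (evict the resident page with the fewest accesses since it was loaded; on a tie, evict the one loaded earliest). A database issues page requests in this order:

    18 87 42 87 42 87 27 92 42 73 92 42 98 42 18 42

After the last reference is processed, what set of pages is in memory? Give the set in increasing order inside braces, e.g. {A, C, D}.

{18, 42, 87, 92}

18 → fault, frames {18}
87 → fault, frames {18,87}
42 → fault, frames {18,87,42}
87 → hit
42 → hit
87 → hit
27 → fault, frames {18,87,42,27}
92 → fault, evict 18, frames {87,42,27,92}
42 → hit
73 → fault, evict 27, frames {87,42,92,73}
92 → hit
42 → hit
98 → fault, evict 73, frames {87,42,92,98}
42 → hit
18 → fault, evict 98, frames {87,42,92,18}
42 → hit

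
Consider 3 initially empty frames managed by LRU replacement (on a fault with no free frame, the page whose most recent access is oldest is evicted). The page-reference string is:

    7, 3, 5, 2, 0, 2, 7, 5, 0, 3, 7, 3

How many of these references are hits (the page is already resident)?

2

7 → miss, frames {7}
3 → miss, frames {7,3}
5 → miss, frames {7,3,5}
2 → miss, evict 7, frames {3,5,2}
0 → miss, evict 3, frames {5,2,0}
2 → hit
7 → miss, evict 5, frames {0,2,7}
5 → miss, evict 0, frames {2,7,5}
0 → miss, evict 2, frames {7,5,0}
3 → miss, evict 7, frames {5,0,3}
7 → miss, evict 5, frames {0,3,7}
3 → hit
Hits: 2.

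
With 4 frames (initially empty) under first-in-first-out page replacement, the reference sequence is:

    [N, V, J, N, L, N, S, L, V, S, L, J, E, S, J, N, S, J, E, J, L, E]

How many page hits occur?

13

N → miss, frames {N}
V → miss, frames {N,V}
J → miss, frames {N,V,J}
N → hit
L → miss, frames {N,V,J,L}
N → hit
S → miss, evict N, frames {V,J,L,S}
L → hit
V → hit
S → hit
L → hit
J → hit
E → miss, evict V, frames {J,L,S,E}
S → hit
J → hit
N → miss, evict J, frames {L,S,E,N}
S → hit
J → miss, evict L, frames {S,E,N,J}
E → hit
J → hit
L → miss, evict S, frames {E,N,J,L}
E → hit
Hits: 13.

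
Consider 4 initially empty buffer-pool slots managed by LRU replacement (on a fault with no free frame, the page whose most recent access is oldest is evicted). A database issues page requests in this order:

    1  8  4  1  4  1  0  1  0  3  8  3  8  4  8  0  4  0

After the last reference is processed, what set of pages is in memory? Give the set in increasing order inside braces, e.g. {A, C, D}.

1 -> fault, frames {1}
8 -> fault, frames {1,8}
4 -> fault, frames {1,8,4}
1 -> hit
4 -> hit
1 -> hit
0 -> fault, frames {8,4,1,0}
1 -> hit
0 -> hit
3 -> fault, evict 8, frames {4,1,0,3}
8 -> fault, evict 4, frames {1,0,3,8}
3 -> hit
8 -> hit
4 -> fault, evict 1, frames {0,3,8,4}
8 -> hit
0 -> hit
4 -> hit
0 -> hit

{0, 3, 4, 8}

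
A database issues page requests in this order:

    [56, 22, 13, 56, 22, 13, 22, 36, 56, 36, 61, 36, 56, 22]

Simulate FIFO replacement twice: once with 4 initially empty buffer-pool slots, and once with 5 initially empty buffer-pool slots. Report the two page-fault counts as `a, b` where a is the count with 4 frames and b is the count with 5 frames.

4 frames: F F F . . . . F . . F . F F → 7 faults.
5 frames: F F F . . . . F . . F . . . → 5 faults.
5 < 7: adding a frame reduced faults, as is typical.

7, 5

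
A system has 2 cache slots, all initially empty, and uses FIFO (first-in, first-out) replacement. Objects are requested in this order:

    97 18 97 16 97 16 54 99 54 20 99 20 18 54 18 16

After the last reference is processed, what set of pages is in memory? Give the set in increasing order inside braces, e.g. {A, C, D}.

97 -> fault, frames [97]
18 -> fault, frames [97, 18]
97 -> hit
16 -> fault, evict 97, frames [18, 16]
97 -> fault, evict 18, frames [16, 97]
16 -> hit
54 -> fault, evict 16, frames [97, 54]
99 -> fault, evict 97, frames [54, 99]
54 -> hit
20 -> fault, evict 54, frames [99, 20]
99 -> hit
20 -> hit
18 -> fault, evict 99, frames [20, 18]
54 -> fault, evict 20, frames [18, 54]
18 -> hit
16 -> fault, evict 18, frames [54, 16]

{16, 54}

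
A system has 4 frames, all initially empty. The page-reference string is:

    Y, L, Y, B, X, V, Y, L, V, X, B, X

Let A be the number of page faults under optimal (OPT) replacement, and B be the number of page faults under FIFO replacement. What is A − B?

Under OPT: F F . F F F . . . . F . → 6 faults.
Under FIFO: F F . F F F F F . . F F → 9 faults.
A − B = 6 − 9 = -3.

-3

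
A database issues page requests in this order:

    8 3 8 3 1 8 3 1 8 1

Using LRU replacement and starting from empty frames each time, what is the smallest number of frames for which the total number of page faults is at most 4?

3

f=1: 10 faults
f=2: 7 faults
f=3: 3 faults
Smallest f with faults ≤ 4 is 3.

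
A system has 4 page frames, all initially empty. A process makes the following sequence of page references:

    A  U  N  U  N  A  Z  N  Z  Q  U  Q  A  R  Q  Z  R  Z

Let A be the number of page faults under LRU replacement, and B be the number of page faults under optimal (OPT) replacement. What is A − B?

Under LRU: F F F . . . F . . F F . F F . F . . → 9 faults.
Under OPT: F F F . . . F . . F . . . F . . . . → 6 faults.
A − B = 9 − 6 = 3.

3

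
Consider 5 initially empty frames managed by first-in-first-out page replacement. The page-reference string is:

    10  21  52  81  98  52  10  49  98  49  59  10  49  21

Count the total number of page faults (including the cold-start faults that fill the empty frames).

10: fault, frames (10)
21: fault, frames (10 21)
52: fault, frames (10 21 52)
81: fault, frames (10 21 52 81)
98: fault, frames (10 21 52 81 98)
52: hit
10: hit
49: fault, evict 10, frames (21 52 81 98 49)
98: hit
49: hit
59: fault, evict 21, frames (52 81 98 49 59)
10: fault, evict 52, frames (81 98 49 59 10)
49: hit
21: fault, evict 81, frames (98 49 59 10 21)
Page faults: 9.

9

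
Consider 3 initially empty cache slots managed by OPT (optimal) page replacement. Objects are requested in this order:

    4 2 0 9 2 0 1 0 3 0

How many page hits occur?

4: fault, frames {4}
2: fault, frames {4,2}
0: fault, frames {4,2,0}
9: fault, evict 4, frames {2,0,9}
2: hit
0: hit
1: fault, evict 9, frames {2,0,1}
0: hit
3: fault, evict 1, frames {2,0,3}
0: hit
Hits: 4.

4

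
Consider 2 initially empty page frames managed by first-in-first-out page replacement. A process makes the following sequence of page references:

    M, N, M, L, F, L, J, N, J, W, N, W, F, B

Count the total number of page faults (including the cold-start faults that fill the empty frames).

M: fault, frames [M]
N: fault, frames [M, N]
M: hit
L: fault, evict M, frames [N, L]
F: fault, evict N, frames [L, F]
L: hit
J: fault, evict L, frames [F, J]
N: fault, evict F, frames [J, N]
J: hit
W: fault, evict J, frames [N, W]
N: hit
W: hit
F: fault, evict N, frames [W, F]
B: fault, evict W, frames [F, B]
Page faults: 9.

9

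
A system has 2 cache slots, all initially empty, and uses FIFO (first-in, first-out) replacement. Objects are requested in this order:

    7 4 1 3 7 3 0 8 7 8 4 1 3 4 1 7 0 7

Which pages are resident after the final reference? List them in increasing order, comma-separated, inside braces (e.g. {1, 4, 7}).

{0, 7}

7 -> miss, frames {7}
4 -> miss, frames {7,4}
1 -> miss, evict 7, frames {4,1}
3 -> miss, evict 4, frames {1,3}
7 -> miss, evict 1, frames {3,7}
3 -> hit
0 -> miss, evict 3, frames {7,0}
8 -> miss, evict 7, frames {0,8}
7 -> miss, evict 0, frames {8,7}
8 -> hit
4 -> miss, evict 8, frames {7,4}
1 -> miss, evict 7, frames {4,1}
3 -> miss, evict 4, frames {1,3}
4 -> miss, evict 1, frames {3,4}
1 -> miss, evict 3, frames {4,1}
7 -> miss, evict 4, frames {1,7}
0 -> miss, evict 1, frames {7,0}
7 -> hit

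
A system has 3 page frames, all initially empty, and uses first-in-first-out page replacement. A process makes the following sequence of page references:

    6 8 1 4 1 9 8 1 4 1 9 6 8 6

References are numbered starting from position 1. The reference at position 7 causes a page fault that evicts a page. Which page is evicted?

1

pos 1: 6: fault, frames [6]
pos 2: 8: fault, frames [6, 8]
pos 3: 1: fault, frames [6, 8, 1]
pos 4: 4: fault, evict 6, frames [8, 1, 4]
pos 5: 1: hit
pos 6: 9: fault, evict 8, frames [1, 4, 9]
pos 7: 8: fault, evict 1, frames [4, 9, 8]
At position 7, page 1 is evicted.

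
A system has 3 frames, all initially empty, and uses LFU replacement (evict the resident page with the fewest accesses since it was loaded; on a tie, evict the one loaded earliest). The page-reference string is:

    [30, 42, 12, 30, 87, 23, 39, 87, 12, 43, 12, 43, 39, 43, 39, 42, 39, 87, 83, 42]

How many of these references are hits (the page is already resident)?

30: miss, frames (30)
42: miss, frames (30 42)
12: miss, frames (30 42 12)
30: hit
87: miss, evict 42, frames (30 12 87)
23: miss, evict 12, frames (30 87 23)
39: miss, evict 87, frames (30 23 39)
87: miss, evict 23, frames (30 39 87)
12: miss, evict 39, frames (30 87 12)
43: miss, evict 87, frames (30 12 43)
12: hit
43: hit
39: miss, evict 30, frames (12 43 39)
43: hit
39: hit
42: miss, evict 12, frames (43 39 42)
39: hit
87: miss, evict 42, frames (43 39 87)
83: miss, evict 87, frames (43 39 83)
42: miss, evict 83, frames (43 39 42)
Hits: 6.

6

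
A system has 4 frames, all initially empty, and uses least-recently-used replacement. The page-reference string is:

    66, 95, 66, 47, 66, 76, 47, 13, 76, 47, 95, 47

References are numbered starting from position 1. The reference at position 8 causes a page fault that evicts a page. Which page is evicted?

95

pos 1: 66 -> fault, frames (66)
pos 2: 95 -> fault, frames (66 95)
pos 3: 66 -> hit
pos 4: 47 -> fault, frames (95 66 47)
pos 5: 66 -> hit
pos 6: 76 -> fault, frames (95 47 66 76)
pos 7: 47 -> hit
pos 8: 13 -> fault, evict 95, frames (66 76 47 13)
At position 8, page 95 is evicted.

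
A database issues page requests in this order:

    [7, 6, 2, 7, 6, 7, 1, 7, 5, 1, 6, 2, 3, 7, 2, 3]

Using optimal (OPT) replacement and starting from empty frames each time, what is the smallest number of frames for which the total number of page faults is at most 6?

f=1: 16 faults
f=2: 11 faults
f=3: 8 faults
f=4: 7 faults
f=5: 6 faults
f=6: 6 faults
Smallest f with faults ≤ 6 is 5.

5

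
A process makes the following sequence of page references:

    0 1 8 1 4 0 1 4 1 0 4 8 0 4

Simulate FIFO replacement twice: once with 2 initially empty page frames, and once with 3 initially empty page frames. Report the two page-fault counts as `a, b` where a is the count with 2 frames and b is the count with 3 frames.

10, 8

2 frames: F F F . F F F F . F . F . F → 10 faults.
3 frames: F F F . F F F . . . . F . F → 8 faults.
8 < 10: adding a frame reduced faults, as is typical.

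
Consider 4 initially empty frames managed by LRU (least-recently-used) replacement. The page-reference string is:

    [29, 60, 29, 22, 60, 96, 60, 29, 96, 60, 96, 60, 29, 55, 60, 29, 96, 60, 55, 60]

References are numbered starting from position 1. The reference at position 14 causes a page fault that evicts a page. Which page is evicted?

22

pos 1: 29 -> fault, frames (29)
pos 2: 60 -> fault, frames (29 60)
pos 3: 29 -> hit
pos 4: 22 -> fault, frames (60 29 22)
pos 5: 60 -> hit
pos 6: 96 -> fault, frames (29 22 60 96)
pos 7: 60 -> hit
pos 8: 29 -> hit
pos 9: 96 -> hit
pos 10: 60 -> hit
pos 11: 96 -> hit
pos 12: 60 -> hit
pos 13: 29 -> hit
pos 14: 55 -> fault, evict 22, frames (96 60 29 55)
At position 14, page 22 is evicted.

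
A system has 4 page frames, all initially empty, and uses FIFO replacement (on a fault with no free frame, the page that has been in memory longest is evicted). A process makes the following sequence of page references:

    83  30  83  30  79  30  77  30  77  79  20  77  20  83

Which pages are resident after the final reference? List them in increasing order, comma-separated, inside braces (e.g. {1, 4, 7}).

{20, 77, 79, 83}

83 → miss, frames (83)
30 → miss, frames (83 30)
83 → hit
30 → hit
79 → miss, frames (83 30 79)
30 → hit
77 → miss, frames (83 30 79 77)
30 → hit
77 → hit
79 → hit
20 → miss, evict 83, frames (30 79 77 20)
77 → hit
20 → hit
83 → miss, evict 30, frames (79 77 20 83)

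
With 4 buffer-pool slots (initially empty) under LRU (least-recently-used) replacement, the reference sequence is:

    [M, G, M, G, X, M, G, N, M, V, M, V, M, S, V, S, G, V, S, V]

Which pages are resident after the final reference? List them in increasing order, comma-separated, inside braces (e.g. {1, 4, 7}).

{G, M, S, V}

M → miss, frames [M]
G → miss, frames [M, G]
M → hit
G → hit
X → miss, frames [M, G, X]
M → hit
G → hit
N → miss, frames [X, M, G, N]
M → hit
V → miss, evict X, frames [G, N, M, V]
M → hit
V → hit
M → hit
S → miss, evict G, frames [N, V, M, S]
V → hit
S → hit
G → miss, evict N, frames [M, V, S, G]
V → hit
S → hit
V → hit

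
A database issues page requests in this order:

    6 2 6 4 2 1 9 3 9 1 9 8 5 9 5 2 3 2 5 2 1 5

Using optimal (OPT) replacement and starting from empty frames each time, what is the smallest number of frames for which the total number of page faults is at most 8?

5

f=1: 22 faults
f=2: 13 faults
f=3: 10 faults
f=4: 9 faults
f=5: 8 faults
f=6: 8 faults
f=7: 8 faults
f=8: 8 faults
Smallest f with faults ≤ 8 is 5.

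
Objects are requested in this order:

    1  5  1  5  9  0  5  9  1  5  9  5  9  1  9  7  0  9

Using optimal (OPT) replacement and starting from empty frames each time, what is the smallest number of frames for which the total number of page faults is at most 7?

3

f=1: 18 faults
f=2: 10 faults
f=3: 7 faults
f=4: 5 faults
f=5: 5 faults
Smallest f with faults ≤ 7 is 3.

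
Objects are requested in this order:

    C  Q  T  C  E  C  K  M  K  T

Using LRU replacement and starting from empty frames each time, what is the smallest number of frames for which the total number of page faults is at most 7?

3

f=1: 10 faults
f=2: 8 faults
f=3: 7 faults
f=4: 7 faults
f=5: 6 faults
f=6: 6 faults
Smallest f with faults ≤ 7 is 3.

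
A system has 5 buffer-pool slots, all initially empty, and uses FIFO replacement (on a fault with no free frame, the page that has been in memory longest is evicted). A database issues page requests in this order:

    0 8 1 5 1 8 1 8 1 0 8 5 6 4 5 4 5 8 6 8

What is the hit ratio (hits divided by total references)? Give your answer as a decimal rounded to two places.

0 -> miss, frames (0)
8 -> miss, frames (0 8)
1 -> miss, frames (0 8 1)
5 -> miss, frames (0 8 1 5)
1 -> hit
8 -> hit
1 -> hit
8 -> hit
1 -> hit
0 -> hit
8 -> hit
5 -> hit
6 -> miss, frames (0 8 1 5 6)
4 -> miss, evict 0, frames (8 1 5 6 4)
5 -> hit
4 -> hit
5 -> hit
8 -> hit
6 -> hit
8 -> hit
Hits: 14 of 20 references → 14/20 = 0.7000.

0.70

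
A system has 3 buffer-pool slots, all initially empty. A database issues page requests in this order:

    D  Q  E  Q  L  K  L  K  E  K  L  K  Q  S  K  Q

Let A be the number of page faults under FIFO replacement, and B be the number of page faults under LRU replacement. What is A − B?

-1

Under FIFO: F F F . F F . . . . . . F F . . → 7 faults.
Under LRU: F F F . F F . . F . . . F F . . → 8 faults.
A − B = 7 − 8 = -1.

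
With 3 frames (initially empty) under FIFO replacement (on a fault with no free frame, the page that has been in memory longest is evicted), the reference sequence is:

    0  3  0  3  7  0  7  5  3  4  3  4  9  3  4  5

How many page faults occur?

8

0: fault, frames (0)
3: fault, frames (0 3)
0: hit
3: hit
7: fault, frames (0 3 7)
0: hit
7: hit
5: fault, evict 0, frames (3 7 5)
3: hit
4: fault, evict 3, frames (7 5 4)
3: fault, evict 7, frames (5 4 3)
4: hit
9: fault, evict 5, frames (4 3 9)
3: hit
4: hit
5: fault, evict 4, frames (3 9 5)
Page faults: 8.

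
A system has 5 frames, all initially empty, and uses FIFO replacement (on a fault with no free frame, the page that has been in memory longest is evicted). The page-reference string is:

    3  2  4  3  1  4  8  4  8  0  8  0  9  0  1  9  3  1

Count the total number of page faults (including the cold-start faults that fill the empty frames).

3: fault, frames [3]
2: fault, frames [3, 2]
4: fault, frames [3, 2, 4]
3: hit
1: fault, frames [3, 2, 4, 1]
4: hit
8: fault, frames [3, 2, 4, 1, 8]
4: hit
8: hit
0: fault, evict 3, frames [2, 4, 1, 8, 0]
8: hit
0: hit
9: fault, evict 2, frames [4, 1, 8, 0, 9]
0: hit
1: hit
9: hit
3: fault, evict 4, frames [1, 8, 0, 9, 3]
1: hit
Page faults: 8.

8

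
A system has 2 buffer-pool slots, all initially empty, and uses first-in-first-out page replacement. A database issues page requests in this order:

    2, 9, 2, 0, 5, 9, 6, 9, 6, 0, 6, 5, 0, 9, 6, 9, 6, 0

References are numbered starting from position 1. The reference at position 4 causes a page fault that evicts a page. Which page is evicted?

2

pos 1: 2 → fault, frames {2}
pos 2: 9 → fault, frames {2,9}
pos 3: 2 → hit
pos 4: 0 → fault, evict 2, frames {9,0}
At position 4, page 2 is evicted.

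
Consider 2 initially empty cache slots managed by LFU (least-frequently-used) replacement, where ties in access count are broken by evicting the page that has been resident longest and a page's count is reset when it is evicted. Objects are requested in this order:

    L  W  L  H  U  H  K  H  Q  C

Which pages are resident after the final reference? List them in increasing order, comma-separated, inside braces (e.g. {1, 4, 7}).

{C, L}

L → fault, frames [L]
W → fault, frames [L, W]
L → hit
H → fault, evict W, frames [L, H]
U → fault, evict H, frames [L, U]
H → fault, evict U, frames [L, H]
K → fault, evict H, frames [L, K]
H → fault, evict K, frames [L, H]
Q → fault, evict H, frames [L, Q]
C → fault, evict Q, frames [L, C]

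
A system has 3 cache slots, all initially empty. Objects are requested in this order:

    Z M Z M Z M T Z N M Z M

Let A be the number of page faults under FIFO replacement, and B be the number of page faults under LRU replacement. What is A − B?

Under FIFO: F F . . . . F . F . F F → 6 faults.
Under LRU: F F . . . . F . F F . . → 5 faults.
A − B = 6 − 5 = 1.

1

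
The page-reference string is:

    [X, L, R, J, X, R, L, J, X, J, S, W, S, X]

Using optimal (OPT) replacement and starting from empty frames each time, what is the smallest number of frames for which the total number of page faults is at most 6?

f=1: 14 faults
f=2: 10 faults
f=3: 7 faults
f=4: 6 faults
f=5: 6 faults
f=6: 6 faults
Smallest f with faults ≤ 6 is 4.

4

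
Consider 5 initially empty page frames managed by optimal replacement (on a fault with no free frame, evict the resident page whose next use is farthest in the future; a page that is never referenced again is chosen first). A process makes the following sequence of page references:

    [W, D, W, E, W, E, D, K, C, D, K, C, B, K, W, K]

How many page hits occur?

10

W → miss, frames (W)
D → miss, frames (W D)
W → hit
E → miss, frames (W D E)
W → hit
E → hit
D → hit
K → miss, frames (W D E K)
C → miss, frames (W D E K C)
D → hit
K → hit
C → hit
B → miss, evict C, frames (W D E K B)
K → hit
W → hit
K → hit
Hits: 10.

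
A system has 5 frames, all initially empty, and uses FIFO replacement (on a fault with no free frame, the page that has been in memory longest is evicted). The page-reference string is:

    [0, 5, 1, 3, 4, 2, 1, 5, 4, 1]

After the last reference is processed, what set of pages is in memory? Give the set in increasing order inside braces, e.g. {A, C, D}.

0 → fault, frames (0)
5 → fault, frames (0 5)
1 → fault, frames (0 5 1)
3 → fault, frames (0 5 1 3)
4 → fault, frames (0 5 1 3 4)
2 → fault, evict 0, frames (5 1 3 4 2)
1 → hit
5 → hit
4 → hit
1 → hit

{1, 2, 3, 4, 5}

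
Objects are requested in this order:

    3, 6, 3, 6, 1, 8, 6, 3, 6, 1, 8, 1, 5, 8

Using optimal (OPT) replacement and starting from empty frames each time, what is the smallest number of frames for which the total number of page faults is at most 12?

f=1: 14 faults
f=2: 8 faults
f=3: 6 faults
f=4: 5 faults
f=5: 5 faults
Smallest f with faults ≤ 12 is 2.

2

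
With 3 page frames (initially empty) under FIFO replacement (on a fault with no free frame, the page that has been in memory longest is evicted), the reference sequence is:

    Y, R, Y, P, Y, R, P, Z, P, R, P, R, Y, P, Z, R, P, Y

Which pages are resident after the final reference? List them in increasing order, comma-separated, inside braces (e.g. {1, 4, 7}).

Y → fault, frames [Y]
R → fault, frames [Y, R]
Y → hit
P → fault, frames [Y, R, P]
Y → hit
R → hit
P → hit
Z → fault, evict Y, frames [R, P, Z]
P → hit
R → hit
P → hit
R → hit
Y → fault, evict R, frames [P, Z, Y]
P → hit
Z → hit
R → fault, evict P, frames [Z, Y, R]
P → fault, evict Z, frames [Y, R, P]
Y → hit

{P, R, Y}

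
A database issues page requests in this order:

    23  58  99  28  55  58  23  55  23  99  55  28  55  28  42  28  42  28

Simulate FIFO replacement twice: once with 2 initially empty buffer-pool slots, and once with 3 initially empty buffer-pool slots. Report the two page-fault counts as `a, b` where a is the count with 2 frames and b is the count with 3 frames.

13, 11

2 frames: F F F F F F F F . F . F F . F F . . → 13 faults.
3 frames: F F F F F F F . . F F F . . F . . . → 11 faults.
11 < 13: adding a frame reduced faults, as is typical.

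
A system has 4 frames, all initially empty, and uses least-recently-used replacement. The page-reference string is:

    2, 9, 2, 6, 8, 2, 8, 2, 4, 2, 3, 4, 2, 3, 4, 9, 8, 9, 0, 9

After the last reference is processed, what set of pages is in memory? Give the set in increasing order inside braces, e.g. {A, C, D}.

2 → fault, frames (2)
9 → fault, frames (2 9)
2 → hit
6 → fault, frames (9 2 6)
8 → fault, frames (9 2 6 8)
2 → hit
8 → hit
2 → hit
4 → fault, evict 9, frames (6 8 2 4)
2 → hit
3 → fault, evict 6, frames (8 4 2 3)
4 → hit
2 → hit
3 → hit
4 → hit
9 → fault, evict 8, frames (2 3 4 9)
8 → fault, evict 2, frames (3 4 9 8)
9 → hit
0 → fault, evict 3, frames (4 8 9 0)
9 → hit

{0, 4, 8, 9}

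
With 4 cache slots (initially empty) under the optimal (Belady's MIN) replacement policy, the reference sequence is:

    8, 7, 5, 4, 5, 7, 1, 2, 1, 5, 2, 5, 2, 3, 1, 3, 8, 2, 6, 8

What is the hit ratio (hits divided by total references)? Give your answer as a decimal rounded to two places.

0.60

8 → fault, frames {8}
7 → fault, frames {8,7}
5 → fault, frames {8,7,5}
4 → fault, frames {8,7,5,4}
5 → hit
7 → hit
1 → fault, evict 4, frames {8,7,5,1}
2 → fault, evict 7, frames {8,5,1,2}
1 → hit
5 → hit
2 → hit
5 → hit
2 → hit
3 → fault, evict 5, frames {8,1,2,3}
1 → hit
3 → hit
8 → hit
2 → hit
6 → fault, evict 3, frames {8,1,2,6}
8 → hit
Hits: 12 of 20 references → 12/20 = 0.6000.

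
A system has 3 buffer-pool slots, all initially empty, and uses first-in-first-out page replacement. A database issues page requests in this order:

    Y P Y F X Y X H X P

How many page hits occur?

Y → fault, frames [Y]
P → fault, frames [Y, P]
Y → hit
F → fault, frames [Y, P, F]
X → fault, evict Y, frames [P, F, X]
Y → fault, evict P, frames [F, X, Y]
X → hit
H → fault, evict F, frames [X, Y, H]
X → hit
P → fault, evict X, frames [Y, H, P]
Hits: 3.

3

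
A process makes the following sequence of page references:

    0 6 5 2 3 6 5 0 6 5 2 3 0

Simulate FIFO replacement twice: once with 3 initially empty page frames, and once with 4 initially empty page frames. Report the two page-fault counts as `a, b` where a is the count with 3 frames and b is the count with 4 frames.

10, 11

3 frames: F F F F F F F F . . F F . → 10 faults.
4 frames: F F F F F . . F F F F F F → 11 faults.
11 > 10: adding a frame increased faults — Belady's anomaly.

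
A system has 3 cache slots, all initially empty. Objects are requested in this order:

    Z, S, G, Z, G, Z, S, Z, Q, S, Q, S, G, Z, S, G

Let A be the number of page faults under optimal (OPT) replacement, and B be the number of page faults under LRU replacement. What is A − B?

Under OPT: F F F . . . . . F . . . . F . . → 5 faults.
Under LRU: F F F . . . . . F . . . F F . . → 6 faults.
A − B = 5 − 6 = -1.

-1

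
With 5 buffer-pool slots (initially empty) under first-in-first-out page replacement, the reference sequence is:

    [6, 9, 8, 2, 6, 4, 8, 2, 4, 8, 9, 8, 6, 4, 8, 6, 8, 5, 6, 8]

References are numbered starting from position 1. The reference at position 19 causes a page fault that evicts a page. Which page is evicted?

9

pos 1: 6 → fault, frames [6]
pos 2: 9 → fault, frames [6, 9]
pos 3: 8 → fault, frames [6, 9, 8]
pos 4: 2 → fault, frames [6, 9, 8, 2]
pos 5: 6 → hit
pos 6: 4 → fault, frames [6, 9, 8, 2, 4]
pos 7: 8 → hit
pos 8: 2 → hit
pos 9: 4 → hit
pos 10: 8 → hit
pos 11: 9 → hit
pos 12: 8 → hit
pos 13: 6 → hit
pos 14: 4 → hit
pos 15: 8 → hit
pos 16: 6 → hit
pos 17: 8 → hit
pos 18: 5 → fault, evict 6, frames [9, 8, 2, 4, 5]
pos 19: 6 → fault, evict 9, frames [8, 2, 4, 5, 6]
At position 19, page 9 is evicted.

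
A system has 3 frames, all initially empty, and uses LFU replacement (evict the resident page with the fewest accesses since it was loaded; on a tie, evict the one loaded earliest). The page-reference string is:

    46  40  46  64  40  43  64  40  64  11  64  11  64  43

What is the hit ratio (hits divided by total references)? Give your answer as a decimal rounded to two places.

46 → miss, frames {46}
40 → miss, frames {46,40}
46 → hit
64 → miss, frames {46,40,64}
40 → hit
43 → miss, evict 64, frames {46,40,43}
64 → miss, evict 43, frames {46,40,64}
40 → hit
64 → hit
11 → miss, evict 46, frames {40,64,11}
64 → hit
11 → hit
64 → hit
43 → miss, evict 11, frames {40,64,43}
Hits: 7 of 14 references → 7/14 = 0.5000.

0.50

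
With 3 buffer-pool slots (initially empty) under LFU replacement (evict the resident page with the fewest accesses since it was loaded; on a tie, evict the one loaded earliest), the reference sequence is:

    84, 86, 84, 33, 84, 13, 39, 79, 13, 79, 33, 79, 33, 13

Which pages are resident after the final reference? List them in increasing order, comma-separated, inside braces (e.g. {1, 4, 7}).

{13, 79, 84}

84 -> miss, frames (84)
86 -> miss, frames (84 86)
84 -> hit
33 -> miss, frames (84 86 33)
84 -> hit
13 -> miss, evict 86, frames (84 33 13)
39 -> miss, evict 33, frames (84 13 39)
79 -> miss, evict 13, frames (84 39 79)
13 -> miss, evict 39, frames (84 79 13)
79 -> hit
33 -> miss, evict 13, frames (84 79 33)
79 -> hit
33 -> hit
13 -> miss, evict 33, frames (84 79 13)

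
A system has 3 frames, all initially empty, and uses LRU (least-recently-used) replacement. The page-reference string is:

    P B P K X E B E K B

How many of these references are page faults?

P: miss, frames [P]
B: miss, frames [P, B]
P: hit
K: miss, frames [B, P, K]
X: miss, evict B, frames [P, K, X]
E: miss, evict P, frames [K, X, E]
B: miss, evict K, frames [X, E, B]
E: hit
K: miss, evict X, frames [B, E, K]
B: hit
Page faults: 7.

7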